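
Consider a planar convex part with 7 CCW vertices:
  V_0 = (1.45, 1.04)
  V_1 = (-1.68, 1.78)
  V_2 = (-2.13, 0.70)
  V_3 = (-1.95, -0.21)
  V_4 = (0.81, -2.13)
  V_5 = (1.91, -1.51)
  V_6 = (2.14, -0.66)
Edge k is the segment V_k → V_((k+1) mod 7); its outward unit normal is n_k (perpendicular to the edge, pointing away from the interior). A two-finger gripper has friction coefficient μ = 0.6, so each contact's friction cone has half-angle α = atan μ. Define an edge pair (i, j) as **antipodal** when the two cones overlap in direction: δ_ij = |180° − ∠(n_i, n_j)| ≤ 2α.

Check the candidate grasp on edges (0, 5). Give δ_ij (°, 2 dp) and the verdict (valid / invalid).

α = atan 0.6 = 30.96°;  2α = 61.93°
edge 0: e_0 = (-3.13, +0.74);  n_0 = (+0.2301, +0.9732)
edge 5: e_5 = (+0.23, +0.85);  n_5 = (+0.9653, -0.2612)
∠(n_0, n_5) = 91.84°
δ = |180° − 91.84°| = 88.16°
88.16° > 2α = 61.93°  →  invalid

δ = 88.16°, invalid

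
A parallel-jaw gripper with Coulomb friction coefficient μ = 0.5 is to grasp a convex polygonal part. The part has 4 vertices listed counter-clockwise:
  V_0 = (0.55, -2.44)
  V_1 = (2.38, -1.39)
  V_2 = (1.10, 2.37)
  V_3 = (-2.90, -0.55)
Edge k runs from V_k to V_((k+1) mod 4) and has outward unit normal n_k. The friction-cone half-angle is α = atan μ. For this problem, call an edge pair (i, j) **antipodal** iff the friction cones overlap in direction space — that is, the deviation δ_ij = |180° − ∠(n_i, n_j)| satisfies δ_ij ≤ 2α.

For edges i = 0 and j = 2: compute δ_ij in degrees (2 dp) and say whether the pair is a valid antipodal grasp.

α = atan 0.5 = 26.57°;  2α = 53.13°
edge 0: e_0 = (+1.83, +1.05);  n_0 = (+0.4977, -0.8674)
edge 2: e_2 = (-4.00, -2.92);  n_2 = (-0.5896, +0.8077)
∠(n_0, n_2) = 173.72°
δ = |180° − 173.72°| = 6.28°
6.28° ≤ 2α = 53.13°  →  valid

δ = 6.28°, valid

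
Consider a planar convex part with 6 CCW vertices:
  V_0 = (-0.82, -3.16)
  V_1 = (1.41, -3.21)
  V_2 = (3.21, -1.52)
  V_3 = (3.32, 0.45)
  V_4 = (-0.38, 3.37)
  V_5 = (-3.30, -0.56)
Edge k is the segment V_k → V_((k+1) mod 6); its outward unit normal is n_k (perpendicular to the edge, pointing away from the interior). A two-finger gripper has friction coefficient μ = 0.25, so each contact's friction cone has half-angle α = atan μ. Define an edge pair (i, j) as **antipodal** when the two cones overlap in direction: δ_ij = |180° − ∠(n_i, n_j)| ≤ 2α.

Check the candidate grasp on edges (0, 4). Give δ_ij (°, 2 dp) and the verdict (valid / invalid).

δ = 54.67°, invalid

α = atan 0.25 = 14.04°;  2α = 28.07°
edge 0: e_0 = (+2.23, -0.05);  n_0 = (-0.0224, -0.9997)
edge 4: e_4 = (-2.92, -3.93);  n_4 = (-0.8027, +0.5964)
∠(n_0, n_4) = 125.33°
δ = |180° − 125.33°| = 54.67°
54.67° > 2α = 28.07°  →  invalid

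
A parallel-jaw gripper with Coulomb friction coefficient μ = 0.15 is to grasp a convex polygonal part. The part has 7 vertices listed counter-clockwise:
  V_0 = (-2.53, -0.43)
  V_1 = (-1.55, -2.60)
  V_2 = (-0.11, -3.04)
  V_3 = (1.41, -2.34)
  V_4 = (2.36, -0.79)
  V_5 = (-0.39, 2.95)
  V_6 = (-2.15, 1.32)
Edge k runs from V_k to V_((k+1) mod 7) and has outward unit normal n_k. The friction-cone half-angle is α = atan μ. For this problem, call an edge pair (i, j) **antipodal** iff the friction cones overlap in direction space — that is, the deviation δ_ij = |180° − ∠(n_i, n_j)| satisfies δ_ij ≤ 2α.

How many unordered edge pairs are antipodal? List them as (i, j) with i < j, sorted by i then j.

count = 2; pairs: (0,4), (3,5)

α = atan 0.15 = 8.53°;  2α = 17.06°
n_0 = (-0.9114, -0.4116)
n_1 = (-0.2922, -0.9564)
n_2 = (+0.4183, -0.9083)
n_3 = (+0.8526, -0.5226)
n_4 = (+0.8057, +0.5924)
n_5 = (-0.6795, +0.7337)
n_6 = (-0.9772, +0.2122)
  (0,1): δ = 131.30°  ·
  (0,2): δ = 89.58°  ·
  (0,3): δ = 55.81°  ·
  (0,4): δ = 12.02°  ✓
  (0,5): δ = 108.50°  ·
  (0,6): δ = 143.44°  ·
  (1,2): δ = 138.28°  ·
  (1,3): δ = 104.51°  ·
  (1,4): δ = 36.68°  ·
  (1,5): δ = 59.79°  ·
  (1,6): δ = 94.74°  ·
  (2,3): δ = 146.23°  ·
  (2,4): δ = 78.40°  ·
  (2,5): δ = 18.08°  ·
  (2,6): δ = 53.02°  ·
  (3,4): δ = 112.17°  ·
  (3,5): δ = 15.69°  ✓
  (3,6): δ = 19.25°  ·
  (4,5): δ = 83.52°  ·
  (4,6): δ = 48.58°  ·
  (5,6): δ = 145.06°  ·
antipodal pairs: 2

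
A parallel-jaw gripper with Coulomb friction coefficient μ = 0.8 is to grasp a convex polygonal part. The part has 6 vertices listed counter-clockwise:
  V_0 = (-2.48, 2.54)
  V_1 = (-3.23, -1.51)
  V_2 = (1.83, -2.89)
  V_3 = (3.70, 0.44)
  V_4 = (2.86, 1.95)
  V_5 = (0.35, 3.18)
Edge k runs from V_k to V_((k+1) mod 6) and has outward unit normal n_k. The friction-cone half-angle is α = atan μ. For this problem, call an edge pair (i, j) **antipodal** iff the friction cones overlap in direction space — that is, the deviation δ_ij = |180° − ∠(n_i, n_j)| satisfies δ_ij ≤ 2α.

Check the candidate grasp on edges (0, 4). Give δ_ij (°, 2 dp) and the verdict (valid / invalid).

α = atan 0.8 = 38.66°;  2α = 77.32°
edge 0: e_0 = (-0.75, -4.05);  n_0 = (-0.9833, +0.1821)
edge 4: e_4 = (-2.51, +1.23);  n_4 = (+0.4400, +0.8980)
∠(n_0, n_4) = 105.62°
δ = |180° − 105.62°| = 74.38°
74.38° ≤ 2α = 77.32°  →  valid

δ = 74.38°, valid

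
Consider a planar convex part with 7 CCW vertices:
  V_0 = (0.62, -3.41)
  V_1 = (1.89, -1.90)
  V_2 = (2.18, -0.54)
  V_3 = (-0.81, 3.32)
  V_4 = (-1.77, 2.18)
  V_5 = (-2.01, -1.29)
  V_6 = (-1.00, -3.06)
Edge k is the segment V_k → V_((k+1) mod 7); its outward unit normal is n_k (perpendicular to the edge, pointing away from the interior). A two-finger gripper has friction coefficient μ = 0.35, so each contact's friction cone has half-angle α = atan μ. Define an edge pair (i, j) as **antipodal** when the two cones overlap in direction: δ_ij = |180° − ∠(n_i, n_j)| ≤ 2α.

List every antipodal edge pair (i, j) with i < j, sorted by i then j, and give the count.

count = 5; pairs: (0,3), (0,4), (1,3), (1,4), (2,5)

α = atan 0.35 = 19.29°;  2α = 38.58°
n_0 = (+0.7653, -0.6437)
n_1 = (+0.9780, -0.2085)
n_2 = (+0.7906, +0.6124)
n_3 = (-0.7649, +0.6441)
n_4 = (-0.9976, +0.0690)
n_5 = (-0.8685, -0.4956)
n_6 = (-0.2112, -0.9774)
  (0,1): δ = 151.97°  ·
  (0,2): δ = 102.17°  ·
  (0,3): δ = 0.04°  ✓
  (0,4): δ = 36.11°  ✓
  (0,5): δ = 69.78°  ·
  (0,6): δ = 117.87°  ·
  (1,2): δ = 130.20°  ·
  (1,3): δ = 28.06°  ✓
  (1,4): δ = 8.08°  ✓
  (1,5): δ = 41.75°  ·
  (1,6): δ = 89.85°  ·
  (2,3): δ = 77.86°  ·
  (2,4): δ = 41.72°  ·
  (2,5): δ = 8.05°  ✓
  (2,6): δ = 40.05°  ·
  (3,4): δ = 143.86°  ·
  (3,5): δ = 110.19°  ·
  (3,6): δ = 62.09°  ·
  (4,5): δ = 146.33°  ·
  (4,6): δ = 98.23°  ·
  (5,6): δ = 131.90°  ·
antipodal pairs: 5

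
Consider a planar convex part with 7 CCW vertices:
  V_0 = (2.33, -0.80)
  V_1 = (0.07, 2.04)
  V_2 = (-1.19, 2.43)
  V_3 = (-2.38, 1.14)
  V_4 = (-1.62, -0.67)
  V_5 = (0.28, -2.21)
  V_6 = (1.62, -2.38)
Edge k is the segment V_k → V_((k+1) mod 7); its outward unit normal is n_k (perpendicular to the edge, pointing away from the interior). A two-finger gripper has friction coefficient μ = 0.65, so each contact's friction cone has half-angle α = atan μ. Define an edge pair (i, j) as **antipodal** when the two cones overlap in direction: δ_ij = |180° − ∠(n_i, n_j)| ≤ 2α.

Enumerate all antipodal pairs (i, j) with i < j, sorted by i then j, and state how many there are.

count = 9; pairs: (0,3), (0,4), (0,5), (1,3), (1,4), (1,5), (2,5), (2,6), (3,6)

α = atan 0.65 = 33.02°;  2α = 66.05°
n_0 = (+0.7825, +0.6227)
n_1 = (+0.2957, +0.9553)
n_2 = (-0.7350, +0.6780)
n_3 = (-0.9220, -0.3871)
n_4 = (-0.6297, -0.7769)
n_5 = (-0.1259, -0.9920)
n_6 = (+0.9121, -0.4099)
  (0,1): δ = 145.71°  ·
  (0,2): δ = 81.20°  ·
  (0,3): δ = 15.73°  ✓
  (0,4): δ = 12.46°  ✓
  (0,5): δ = 44.26°  ✓
  (0,6): δ = 117.29°  ·
  (1,2): δ = 115.49°  ·
  (1,3): δ = 50.02°  ✓
  (1,4): δ = 21.83°  ✓
  (1,5): δ = 9.97°  ✓
  (1,6): δ = 83.00°  ·
  (2,3): δ = 114.53°  ·
  (2,4): δ = 86.33°  ·
  (2,5): δ = 54.54°  ✓
  (2,6): δ = 18.49°  ✓
  (3,4): δ = 151.80°  ·
  (3,5): δ = 120.01°  ·
  (3,6): δ = 46.97°  ✓
  (4,5): δ = 148.20°  ·
  (4,6): δ = 75.17°  ·
  (5,6): δ = 106.97°  ·
antipodal pairs: 9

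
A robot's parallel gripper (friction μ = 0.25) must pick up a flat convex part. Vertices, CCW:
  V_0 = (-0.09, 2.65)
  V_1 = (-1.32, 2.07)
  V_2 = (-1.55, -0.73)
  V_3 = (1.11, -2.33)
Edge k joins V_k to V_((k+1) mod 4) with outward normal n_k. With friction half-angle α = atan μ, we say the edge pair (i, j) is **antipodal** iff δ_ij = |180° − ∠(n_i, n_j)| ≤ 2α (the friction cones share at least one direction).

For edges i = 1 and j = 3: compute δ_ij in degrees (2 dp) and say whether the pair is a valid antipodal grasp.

δ = 18.24°, valid

α = atan 0.25 = 14.04°;  2α = 28.07°
edge 1: e_1 = (-0.23, -2.80);  n_1 = (-0.9966, +0.0819)
edge 3: e_3 = (-1.20, +4.98);  n_3 = (+0.9722, +0.2343)
∠(n_1, n_3) = 161.76°
δ = |180° − 161.76°| = 18.24°
18.24° ≤ 2α = 28.07°  →  valid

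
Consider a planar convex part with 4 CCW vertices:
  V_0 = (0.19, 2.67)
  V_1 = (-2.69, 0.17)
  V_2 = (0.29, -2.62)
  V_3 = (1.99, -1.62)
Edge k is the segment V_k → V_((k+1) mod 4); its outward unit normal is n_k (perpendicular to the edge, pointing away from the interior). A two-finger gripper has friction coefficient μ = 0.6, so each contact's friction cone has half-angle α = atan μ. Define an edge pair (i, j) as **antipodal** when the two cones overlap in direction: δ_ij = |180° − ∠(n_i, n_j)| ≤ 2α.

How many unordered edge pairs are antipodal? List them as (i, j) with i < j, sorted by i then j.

α = atan 0.6 = 30.96°;  2α = 61.93°
n_0 = (-0.6555, +0.7552)
n_1 = (-0.6835, -0.7300)
n_2 = (+0.5070, -0.8619)
n_3 = (+0.9221, +0.3869)
  (0,1): δ = 84.07°  ·
  (0,2): δ = 10.49°  ✓
  (0,3): δ = 71.80°  ·
  (1,2): δ = 106.42°  ·
  (1,3): δ = 24.12°  ✓
  (2,3): δ = 97.70°  ·
antipodal pairs: 2

count = 2; pairs: (0,2), (1,3)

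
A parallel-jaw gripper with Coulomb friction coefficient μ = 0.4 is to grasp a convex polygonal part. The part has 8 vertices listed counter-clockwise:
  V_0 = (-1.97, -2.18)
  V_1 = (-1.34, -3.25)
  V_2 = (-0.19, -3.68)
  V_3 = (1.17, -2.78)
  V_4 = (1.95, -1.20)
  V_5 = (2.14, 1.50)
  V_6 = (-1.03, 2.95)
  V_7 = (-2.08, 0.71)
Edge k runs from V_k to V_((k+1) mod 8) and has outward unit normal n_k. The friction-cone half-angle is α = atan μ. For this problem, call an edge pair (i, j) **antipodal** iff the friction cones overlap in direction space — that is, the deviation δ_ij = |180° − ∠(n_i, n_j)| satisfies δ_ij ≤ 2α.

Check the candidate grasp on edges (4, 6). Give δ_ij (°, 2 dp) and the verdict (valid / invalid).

δ = 21.09°, valid

α = atan 0.4 = 21.80°;  2α = 43.60°
edge 4: e_4 = (+0.19, +2.70);  n_4 = (+0.9975, -0.0702)
edge 6: e_6 = (-1.05, -2.24);  n_6 = (-0.9055, +0.4244)
∠(n_4, n_6) = 158.91°
δ = |180° − 158.91°| = 21.09°
21.09° ≤ 2α = 43.60°  →  valid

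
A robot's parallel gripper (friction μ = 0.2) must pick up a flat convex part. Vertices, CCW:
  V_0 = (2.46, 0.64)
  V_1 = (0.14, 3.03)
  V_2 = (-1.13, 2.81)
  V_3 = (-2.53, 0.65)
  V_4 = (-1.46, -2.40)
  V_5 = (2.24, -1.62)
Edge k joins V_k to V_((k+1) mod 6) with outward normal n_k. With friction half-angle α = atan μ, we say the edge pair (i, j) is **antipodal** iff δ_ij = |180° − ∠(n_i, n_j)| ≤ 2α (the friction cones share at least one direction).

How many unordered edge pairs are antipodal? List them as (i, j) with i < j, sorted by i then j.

count = 1; pairs: (1,4)

α = atan 0.2 = 11.31°;  2α = 22.62°
n_0 = (+0.7175, +0.6965)
n_1 = (-0.1707, +0.9853)
n_2 = (-0.8392, +0.5439)
n_3 = (-0.9436, -0.3310)
n_4 = (+0.2063, -0.9785)
n_5 = (+0.9953, -0.0969)
  (0,1): δ = 124.32°  ·
  (0,2): δ = 77.10°  ·
  (0,3): δ = 24.82°  ·
  (0,4): δ = 57.76°  ·
  (0,5): δ = 130.29°  ·
  (1,2): δ = 132.78°  ·
  (1,3): δ = 80.50°  ·
  (1,4): δ = 2.08°  ✓
  (1,5): δ = 74.61°  ·
  (2,3): δ = 127.72°  ·
  (2,4): δ = 45.15°  ·
  (2,5): δ = 27.39°  ·
  (3,4): δ = 97.43°  ·
  (3,5): δ = 24.89°  ·
  (4,5): δ = 107.46°  ·
antipodal pairs: 1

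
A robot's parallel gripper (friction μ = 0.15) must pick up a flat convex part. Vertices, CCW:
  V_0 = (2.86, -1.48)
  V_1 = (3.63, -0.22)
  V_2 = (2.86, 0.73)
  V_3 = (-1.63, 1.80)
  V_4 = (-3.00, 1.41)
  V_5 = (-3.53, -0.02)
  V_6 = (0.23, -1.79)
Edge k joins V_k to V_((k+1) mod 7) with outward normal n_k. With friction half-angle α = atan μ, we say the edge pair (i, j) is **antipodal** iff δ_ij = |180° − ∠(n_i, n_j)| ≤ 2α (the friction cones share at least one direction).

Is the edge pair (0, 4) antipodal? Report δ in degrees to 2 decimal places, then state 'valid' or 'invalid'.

δ = 11.09°, valid

α = atan 0.15 = 8.53°;  2α = 17.06°
edge 0: e_0 = (+0.77, +1.26);  n_0 = (+0.8533, -0.5215)
edge 4: e_4 = (-0.53, -1.43);  n_4 = (-0.9377, +0.3475)
∠(n_0, n_4) = 168.91°
δ = |180° − 168.91°| = 11.09°
11.09° ≤ 2α = 17.06°  →  valid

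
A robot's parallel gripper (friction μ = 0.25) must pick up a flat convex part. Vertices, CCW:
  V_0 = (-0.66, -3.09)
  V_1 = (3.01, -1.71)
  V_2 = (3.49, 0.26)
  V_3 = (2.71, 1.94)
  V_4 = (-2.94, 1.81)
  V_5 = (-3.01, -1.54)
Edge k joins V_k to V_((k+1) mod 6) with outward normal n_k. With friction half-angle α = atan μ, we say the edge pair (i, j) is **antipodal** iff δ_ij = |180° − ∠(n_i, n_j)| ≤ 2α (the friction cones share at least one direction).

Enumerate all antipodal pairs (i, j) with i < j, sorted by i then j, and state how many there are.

α = atan 0.25 = 14.04°;  2α = 28.07°
n_0 = (+0.3520, -0.9360)
n_1 = (+0.9716, -0.2367)
n_2 = (+0.9070, +0.4211)
n_3 = (-0.0230, +0.9997)
n_4 = (-0.9998, +0.0209)
n_5 = (-0.5506, -0.8348)
  (0,1): δ = 124.30°  ·
  (0,2): δ = 85.70°  ·
  (0,3): δ = 19.29°  ✓
  (0,4): δ = 68.20°  ·
  (0,5): δ = 125.98°  ·
  (1,2): δ = 141.40°  ·
  (1,3): δ = 74.99°  ·
  (1,4): δ = 12.50°  ✓
  (1,5): δ = 70.29°  ·
  (2,3): δ = 113.59°  ·
  (2,4): δ = 26.10°  ✓
  (2,5): δ = 31.69°  ·
  (3,4): δ = 92.52°  ·
  (3,5): δ = 34.73°  ·
  (4,5): δ = 122.21°  ·
antipodal pairs: 3

count = 3; pairs: (0,3), (1,4), (2,4)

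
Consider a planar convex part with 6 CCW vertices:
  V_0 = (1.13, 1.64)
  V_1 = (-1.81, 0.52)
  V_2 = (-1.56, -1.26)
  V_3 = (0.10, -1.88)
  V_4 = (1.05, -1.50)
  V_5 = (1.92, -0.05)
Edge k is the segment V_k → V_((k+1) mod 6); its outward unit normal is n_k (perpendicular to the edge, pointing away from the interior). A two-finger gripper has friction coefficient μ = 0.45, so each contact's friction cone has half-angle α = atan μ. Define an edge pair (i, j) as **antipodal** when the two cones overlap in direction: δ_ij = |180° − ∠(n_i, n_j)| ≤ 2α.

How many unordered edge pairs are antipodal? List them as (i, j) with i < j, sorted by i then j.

count = 6; pairs: (0,2), (0,3), (0,4), (1,4), (1,5), (2,5)

α = atan 0.45 = 24.23°;  2α = 48.46°
n_0 = (-0.3560, +0.9345)
n_1 = (-0.9903, -0.1391)
n_2 = (-0.3499, -0.9368)
n_3 = (+0.3714, -0.9285)
n_4 = (+0.8575, -0.5145)
n_5 = (+0.9059, +0.4235)
  (0,1): δ = 102.86°  ·
  (0,2): δ = 41.33°  ✓
  (0,3): δ = 0.95°  ✓
  (0,4): δ = 38.18°  ✓
  (0,5): δ = 94.20°  ·
  (1,2): δ = 118.48°  ·
  (1,3): δ = 76.19°  ·
  (1,4): δ = 38.96°  ✓
  (1,5): δ = 17.06°  ✓
  (2,3): δ = 137.72°  ·
  (2,4): δ = 100.48°  ·
  (2,5): δ = 44.47°  ✓
  (3,4): δ = 142.77°  ·
  (3,5): δ = 86.75°  ·
  (4,5): δ = 123.98°  ·
antipodal pairs: 6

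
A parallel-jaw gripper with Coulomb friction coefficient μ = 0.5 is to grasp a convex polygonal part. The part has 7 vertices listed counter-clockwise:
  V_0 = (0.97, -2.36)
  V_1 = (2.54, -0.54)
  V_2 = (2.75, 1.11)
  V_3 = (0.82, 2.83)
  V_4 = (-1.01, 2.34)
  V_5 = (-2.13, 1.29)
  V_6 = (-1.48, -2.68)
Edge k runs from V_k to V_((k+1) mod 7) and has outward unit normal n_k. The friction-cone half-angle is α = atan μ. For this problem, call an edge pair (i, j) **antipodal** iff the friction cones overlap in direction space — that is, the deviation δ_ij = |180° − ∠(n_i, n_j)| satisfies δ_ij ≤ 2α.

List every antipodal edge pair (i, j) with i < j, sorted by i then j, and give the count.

α = atan 0.5 = 26.57°;  2α = 53.13°
n_0 = (+0.7572, -0.6532)
n_1 = (+0.9920, -0.1263)
n_2 = (+0.6653, +0.7466)
n_3 = (-0.2586, +0.9660)
n_4 = (-0.6839, +0.7295)
n_5 = (-0.9869, -0.1616)
n_6 = (+0.1295, -0.9916)
  (0,1): δ = 146.47°  ·
  (0,2): δ = 90.92°  ·
  (0,3): δ = 34.23°  ✓
  (0,4): δ = 6.07°  ✓
  (0,5): δ = 50.08°  ✓
  (0,6): δ = 138.22°  ·
  (1,2): δ = 124.45°  ·
  (1,3): δ = 67.76°  ·
  (1,4): δ = 39.59°  ✓
  (1,5): δ = 16.55°  ✓
  (1,6): δ = 104.69°  ·
  (2,3): δ = 123.30°  ·
  (2,4): δ = 95.14°  ·
  (2,5): δ = 38.99°  ✓
  (2,6): δ = 49.15°  ✓
  (3,4): δ = 151.84°  ·
  (3,5): δ = 95.69°  ·
  (3,6): δ = 7.55°  ✓
  (4,5): δ = 123.85°  ·
  (4,6): δ = 35.71°  ✓
  (5,6): δ = 91.86°  ·
antipodal pairs: 9

count = 9; pairs: (0,3), (0,4), (0,5), (1,4), (1,5), (2,5), (2,6), (3,6), (4,6)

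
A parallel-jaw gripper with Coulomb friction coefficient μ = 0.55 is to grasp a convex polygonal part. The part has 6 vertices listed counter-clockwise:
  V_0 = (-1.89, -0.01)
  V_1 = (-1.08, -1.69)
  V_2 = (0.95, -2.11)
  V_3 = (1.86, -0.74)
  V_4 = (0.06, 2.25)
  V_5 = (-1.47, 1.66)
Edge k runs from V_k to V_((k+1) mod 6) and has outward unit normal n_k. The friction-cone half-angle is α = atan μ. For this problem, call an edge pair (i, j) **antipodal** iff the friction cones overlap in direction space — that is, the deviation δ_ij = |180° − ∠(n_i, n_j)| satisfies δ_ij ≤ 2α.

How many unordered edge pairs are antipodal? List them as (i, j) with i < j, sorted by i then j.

α = atan 0.55 = 28.81°;  2α = 57.62°
n_0 = (-0.9008, -0.4343)
n_1 = (-0.2026, -0.9793)
n_2 = (+0.8330, -0.5533)
n_3 = (+0.8567, +0.5158)
n_4 = (-0.3598, +0.9330)
n_5 = (-0.9698, +0.2439)
  (0,1): δ = 127.43°  ·
  (0,2): δ = 59.33°  ·
  (0,3): δ = 5.31°  ✓
  (0,4): δ = 85.35°  ·
  (0,5): δ = 140.14°  ·
  (1,2): δ = 111.90°  ·
  (1,3): δ = 47.26°  ✓
  (1,4): δ = 32.78°  ✓
  (1,5): δ = 87.57°  ·
  (2,3): δ = 115.36°  ·
  (2,4): δ = 35.32°  ✓
  (2,5): δ = 19.48°  ✓
  (3,4): δ = 99.96°  ·
  (3,5): δ = 45.17°  ✓
  (4,5): δ = 125.20°  ·
antipodal pairs: 6

count = 6; pairs: (0,3), (1,3), (1,4), (2,4), (2,5), (3,5)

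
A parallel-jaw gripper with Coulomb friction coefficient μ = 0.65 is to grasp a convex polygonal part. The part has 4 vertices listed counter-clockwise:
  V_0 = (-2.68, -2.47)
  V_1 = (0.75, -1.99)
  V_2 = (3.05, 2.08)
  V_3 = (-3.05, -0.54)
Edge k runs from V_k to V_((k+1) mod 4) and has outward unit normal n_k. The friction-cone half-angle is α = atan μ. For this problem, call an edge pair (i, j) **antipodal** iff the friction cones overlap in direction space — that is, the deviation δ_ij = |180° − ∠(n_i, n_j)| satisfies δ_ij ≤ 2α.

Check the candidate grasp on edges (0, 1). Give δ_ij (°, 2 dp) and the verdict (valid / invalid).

δ = 127.44°, invalid

α = atan 0.65 = 33.02°;  2α = 66.05°
edge 0: e_0 = (+3.43, +0.48);  n_0 = (+0.1386, -0.9903)
edge 1: e_1 = (+2.30, +4.07);  n_1 = (+0.8706, -0.4920)
∠(n_0, n_1) = 52.56°
δ = |180° − 52.56°| = 127.44°
127.44° > 2α = 66.05°  →  invalid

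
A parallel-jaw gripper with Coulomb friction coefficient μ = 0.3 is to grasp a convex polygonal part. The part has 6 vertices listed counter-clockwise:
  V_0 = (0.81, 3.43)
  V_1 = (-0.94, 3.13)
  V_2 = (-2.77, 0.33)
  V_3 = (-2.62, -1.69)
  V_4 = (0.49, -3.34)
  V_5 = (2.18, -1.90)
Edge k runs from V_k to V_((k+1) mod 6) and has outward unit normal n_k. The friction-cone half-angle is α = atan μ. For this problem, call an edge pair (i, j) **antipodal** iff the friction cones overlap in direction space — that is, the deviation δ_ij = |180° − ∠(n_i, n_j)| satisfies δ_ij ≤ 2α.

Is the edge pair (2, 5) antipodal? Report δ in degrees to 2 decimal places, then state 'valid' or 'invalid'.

α = atan 0.3 = 16.70°;  2α = 33.40°
edge 2: e_2 = (+0.15, -2.02);  n_2 = (-0.9973, -0.0741)
edge 5: e_5 = (-1.37, +5.33);  n_5 = (+0.9685, +0.2489)
∠(n_2, n_5) = 169.83°
δ = |180° − 169.83°| = 10.17°
10.17° ≤ 2α = 33.40°  →  valid

δ = 10.17°, valid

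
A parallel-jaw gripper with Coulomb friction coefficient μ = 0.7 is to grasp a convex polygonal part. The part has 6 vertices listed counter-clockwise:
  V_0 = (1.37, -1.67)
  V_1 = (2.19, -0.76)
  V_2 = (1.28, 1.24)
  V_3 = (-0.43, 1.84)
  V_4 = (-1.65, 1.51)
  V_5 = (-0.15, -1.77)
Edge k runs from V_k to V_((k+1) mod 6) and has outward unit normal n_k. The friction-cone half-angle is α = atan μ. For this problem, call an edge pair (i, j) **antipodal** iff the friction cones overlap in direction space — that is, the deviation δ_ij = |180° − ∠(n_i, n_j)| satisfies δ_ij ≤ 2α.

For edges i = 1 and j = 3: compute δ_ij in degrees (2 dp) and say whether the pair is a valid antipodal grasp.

δ = 99.33°, invalid

α = atan 0.7 = 34.99°;  2α = 69.98°
edge 1: e_1 = (-0.91, +2.00);  n_1 = (+0.9102, +0.4141)
edge 3: e_3 = (-1.22, -0.33);  n_3 = (-0.2611, +0.9653)
∠(n_1, n_3) = 80.67°
δ = |180° − 80.67°| = 99.33°
99.33° > 2α = 69.98°  →  invalid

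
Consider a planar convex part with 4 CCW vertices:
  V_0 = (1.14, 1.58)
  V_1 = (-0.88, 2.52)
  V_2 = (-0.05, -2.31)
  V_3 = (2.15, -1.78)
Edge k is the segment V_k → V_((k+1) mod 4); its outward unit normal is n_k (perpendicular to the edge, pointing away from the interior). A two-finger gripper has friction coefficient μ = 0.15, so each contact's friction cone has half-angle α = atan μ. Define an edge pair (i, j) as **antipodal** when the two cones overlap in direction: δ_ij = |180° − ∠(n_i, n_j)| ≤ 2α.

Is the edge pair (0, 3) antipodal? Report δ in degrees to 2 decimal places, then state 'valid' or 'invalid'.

δ = 131.69°, invalid

α = atan 0.15 = 8.53°;  2α = 17.06°
edge 0: e_0 = (-2.02, +0.94);  n_0 = (+0.4219, +0.9066)
edge 3: e_3 = (-1.01, +3.36);  n_3 = (+0.9577, +0.2879)
∠(n_0, n_3) = 48.31°
δ = |180° − 48.31°| = 131.69°
131.69° > 2α = 17.06°  →  invalid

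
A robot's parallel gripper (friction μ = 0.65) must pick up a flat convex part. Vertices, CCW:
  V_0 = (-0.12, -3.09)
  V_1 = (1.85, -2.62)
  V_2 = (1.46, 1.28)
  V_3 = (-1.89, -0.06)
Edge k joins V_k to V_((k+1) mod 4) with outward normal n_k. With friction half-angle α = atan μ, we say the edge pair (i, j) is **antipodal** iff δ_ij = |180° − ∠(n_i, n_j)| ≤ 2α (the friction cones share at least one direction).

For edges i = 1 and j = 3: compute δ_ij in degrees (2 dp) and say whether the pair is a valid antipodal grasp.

α = atan 0.65 = 33.02°;  2α = 66.05°
edge 1: e_1 = (-0.39, +3.90);  n_1 = (+0.9950, +0.0995)
edge 3: e_3 = (+1.77, -3.03);  n_3 = (-0.8635, -0.5044)
∠(n_1, n_3) = 155.42°
δ = |180° − 155.42°| = 24.58°
24.58° ≤ 2α = 66.05°  →  valid

δ = 24.58°, valid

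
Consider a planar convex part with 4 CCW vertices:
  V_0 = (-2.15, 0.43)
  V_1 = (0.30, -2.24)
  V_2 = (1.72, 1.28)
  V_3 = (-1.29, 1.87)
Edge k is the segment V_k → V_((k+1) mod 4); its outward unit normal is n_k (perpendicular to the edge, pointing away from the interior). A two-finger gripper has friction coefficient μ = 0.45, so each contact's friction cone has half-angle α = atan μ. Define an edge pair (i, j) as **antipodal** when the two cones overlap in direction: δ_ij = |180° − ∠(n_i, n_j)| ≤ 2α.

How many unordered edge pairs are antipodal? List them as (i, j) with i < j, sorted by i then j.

α = atan 0.45 = 24.23°;  2α = 48.46°
n_0 = (-0.7368, -0.6761)
n_1 = (+0.9274, -0.3741)
n_2 = (+0.1924, +0.9813)
n_3 = (-0.8585, +0.5127)
  (0,1): δ = 64.51°  ·
  (0,2): δ = 36.37°  ✓
  (0,3): δ = 106.61°  ·
  (1,2): δ = 79.12°  ·
  (1,3): δ = 8.88°  ✓
  (2,3): δ = 109.76°  ·
antipodal pairs: 2

count = 2; pairs: (0,2), (1,3)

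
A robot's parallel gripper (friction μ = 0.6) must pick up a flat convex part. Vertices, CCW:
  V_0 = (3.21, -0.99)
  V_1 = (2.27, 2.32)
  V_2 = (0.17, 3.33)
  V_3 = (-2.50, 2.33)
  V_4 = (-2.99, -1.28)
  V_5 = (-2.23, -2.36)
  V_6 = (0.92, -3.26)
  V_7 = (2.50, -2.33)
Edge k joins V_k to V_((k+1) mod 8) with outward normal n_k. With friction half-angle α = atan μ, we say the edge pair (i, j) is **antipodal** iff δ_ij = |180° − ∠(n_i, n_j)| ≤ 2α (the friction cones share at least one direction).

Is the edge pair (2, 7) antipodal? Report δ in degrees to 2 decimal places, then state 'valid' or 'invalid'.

α = atan 0.6 = 30.96°;  2α = 61.93°
edge 2: e_2 = (-2.67, -1.00);  n_2 = (-0.3507, +0.9365)
edge 7: e_7 = (+0.71, +1.34);  n_7 = (+0.8836, -0.4682)
∠(n_2, n_7) = 138.45°
δ = |180° − 138.45°| = 41.55°
41.55° ≤ 2α = 61.93°  →  valid

δ = 41.55°, valid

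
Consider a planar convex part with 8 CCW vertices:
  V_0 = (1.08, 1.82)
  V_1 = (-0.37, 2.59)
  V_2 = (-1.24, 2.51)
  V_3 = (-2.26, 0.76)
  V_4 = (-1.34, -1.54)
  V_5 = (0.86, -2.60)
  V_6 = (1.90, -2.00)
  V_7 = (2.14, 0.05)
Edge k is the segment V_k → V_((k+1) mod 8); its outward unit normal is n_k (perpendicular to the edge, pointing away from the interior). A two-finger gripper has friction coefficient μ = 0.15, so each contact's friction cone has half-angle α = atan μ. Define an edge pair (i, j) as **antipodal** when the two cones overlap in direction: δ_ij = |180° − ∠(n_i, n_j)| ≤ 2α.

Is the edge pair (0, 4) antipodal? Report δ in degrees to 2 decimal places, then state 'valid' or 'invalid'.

α = atan 0.15 = 8.53°;  2α = 17.06°
edge 0: e_0 = (-1.45, +0.77);  n_0 = (+0.4690, +0.8832)
edge 4: e_4 = (+2.20, -1.06);  n_4 = (-0.4341, -0.9009)
∠(n_0, n_4) = 177.76°
δ = |180° − 177.76°| = 2.24°
2.24° ≤ 2α = 17.06°  →  valid

δ = 2.24°, valid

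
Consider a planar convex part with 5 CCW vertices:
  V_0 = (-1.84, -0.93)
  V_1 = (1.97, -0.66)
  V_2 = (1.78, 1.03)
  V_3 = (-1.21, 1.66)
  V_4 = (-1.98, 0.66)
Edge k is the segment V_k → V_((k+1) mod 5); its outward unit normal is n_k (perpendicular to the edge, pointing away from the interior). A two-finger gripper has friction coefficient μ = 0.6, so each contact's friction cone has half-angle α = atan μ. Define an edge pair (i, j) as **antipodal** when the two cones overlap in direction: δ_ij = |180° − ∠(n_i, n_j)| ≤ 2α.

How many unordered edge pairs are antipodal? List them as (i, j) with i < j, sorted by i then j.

count = 4; pairs: (0,2), (0,3), (1,3), (1,4)

α = atan 0.6 = 30.96°;  2α = 61.93°
n_0 = (+0.0707, -0.9975)
n_1 = (+0.9937, +0.1117)
n_2 = (+0.2062, +0.9785)
n_3 = (-0.7923, +0.6101)
n_4 = (-0.9961, -0.0877)
  (0,1): δ = 87.64°  ·
  (0,2): δ = 15.95°  ✓
  (0,3): δ = 48.35°  ✓
  (0,4): δ = 90.98°  ·
  (1,2): δ = 108.31°  ·
  (1,3): δ = 44.01°  ✓
  (1,4): δ = 1.38°  ✓
  (2,3): δ = 115.70°  ·
  (2,4): δ = 73.07°  ·
  (3,4): δ = 137.37°  ·
antipodal pairs: 4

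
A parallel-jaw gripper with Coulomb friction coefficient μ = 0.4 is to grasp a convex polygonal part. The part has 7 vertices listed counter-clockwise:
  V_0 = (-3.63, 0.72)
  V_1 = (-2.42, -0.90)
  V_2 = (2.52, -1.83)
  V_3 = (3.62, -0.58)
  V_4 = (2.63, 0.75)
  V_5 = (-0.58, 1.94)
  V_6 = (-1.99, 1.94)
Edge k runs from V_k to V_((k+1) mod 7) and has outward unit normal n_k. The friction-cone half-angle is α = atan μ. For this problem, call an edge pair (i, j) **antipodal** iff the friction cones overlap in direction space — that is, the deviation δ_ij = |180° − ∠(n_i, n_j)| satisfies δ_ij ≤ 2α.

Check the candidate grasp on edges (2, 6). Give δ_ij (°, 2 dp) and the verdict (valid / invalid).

α = atan 0.4 = 21.80°;  2α = 43.60°
edge 2: e_2 = (+1.10, +1.25);  n_2 = (+0.7507, -0.6606)
edge 6: e_6 = (-1.64, -1.22);  n_6 = (-0.5969, +0.8023)
∠(n_2, n_6) = 167.99°
δ = |180° − 167.99°| = 12.01°
12.01° ≤ 2α = 43.60°  →  valid

δ = 12.01°, valid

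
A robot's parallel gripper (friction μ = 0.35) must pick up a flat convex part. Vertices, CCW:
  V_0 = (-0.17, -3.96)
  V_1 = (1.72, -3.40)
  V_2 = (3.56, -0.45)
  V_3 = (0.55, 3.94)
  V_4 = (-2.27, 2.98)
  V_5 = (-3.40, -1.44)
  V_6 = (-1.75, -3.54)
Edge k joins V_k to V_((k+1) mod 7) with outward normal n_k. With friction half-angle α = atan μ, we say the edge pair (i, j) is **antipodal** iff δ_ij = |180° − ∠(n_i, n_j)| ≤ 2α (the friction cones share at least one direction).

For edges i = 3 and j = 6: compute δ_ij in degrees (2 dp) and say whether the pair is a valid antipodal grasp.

δ = 33.69°, valid

α = atan 0.35 = 19.29°;  2α = 38.58°
edge 3: e_3 = (-2.82, -0.96);  n_3 = (-0.3223, +0.9466)
edge 6: e_6 = (+1.58, -0.42);  n_6 = (-0.2569, -0.9664)
∠(n_3, n_6) = 146.31°
δ = |180° − 146.31°| = 33.69°
33.69° ≤ 2α = 38.58°  →  valid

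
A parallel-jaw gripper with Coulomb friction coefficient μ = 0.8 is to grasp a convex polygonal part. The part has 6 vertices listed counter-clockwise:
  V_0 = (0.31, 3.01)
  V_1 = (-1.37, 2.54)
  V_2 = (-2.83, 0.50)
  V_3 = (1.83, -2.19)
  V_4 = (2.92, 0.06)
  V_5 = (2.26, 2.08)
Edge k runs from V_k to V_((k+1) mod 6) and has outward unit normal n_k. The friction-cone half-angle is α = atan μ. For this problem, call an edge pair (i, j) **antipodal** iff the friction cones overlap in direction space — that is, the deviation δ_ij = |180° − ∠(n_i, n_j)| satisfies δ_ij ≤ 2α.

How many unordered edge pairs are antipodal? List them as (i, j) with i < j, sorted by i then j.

count = 6; pairs: (0,2), (0,3), (1,3), (1,4), (2,4), (2,5)

α = atan 0.8 = 38.66°;  2α = 77.32°
n_0 = (-0.2694, +0.9630)
n_1 = (-0.8132, +0.5820)
n_2 = (-0.4999, -0.8661)
n_3 = (+0.9000, -0.4360)
n_4 = (+0.9505, +0.3106)
n_5 = (+0.4305, +0.9026)
  (0,1): δ = 141.22°  ·
  (0,2): δ = 45.63°  ✓
  (0,3): δ = 48.52°  ✓
  (0,4): δ = 92.46°  ·
  (0,5): δ = 138.87°  ·
  (1,2): δ = 84.41°  ·
  (1,3): δ = 9.74°  ✓
  (1,4): δ = 53.68°  ✓
  (1,5): δ = 100.09°  ·
  (2,3): δ = 85.85°  ·
  (2,4): δ = 41.91°  ✓
  (2,5): δ = 4.50°  ✓
  (3,4): δ = 136.06°  ·
  (3,5): δ = 89.65°  ·
  (4,5): δ = 133.59°  ·
antipodal pairs: 6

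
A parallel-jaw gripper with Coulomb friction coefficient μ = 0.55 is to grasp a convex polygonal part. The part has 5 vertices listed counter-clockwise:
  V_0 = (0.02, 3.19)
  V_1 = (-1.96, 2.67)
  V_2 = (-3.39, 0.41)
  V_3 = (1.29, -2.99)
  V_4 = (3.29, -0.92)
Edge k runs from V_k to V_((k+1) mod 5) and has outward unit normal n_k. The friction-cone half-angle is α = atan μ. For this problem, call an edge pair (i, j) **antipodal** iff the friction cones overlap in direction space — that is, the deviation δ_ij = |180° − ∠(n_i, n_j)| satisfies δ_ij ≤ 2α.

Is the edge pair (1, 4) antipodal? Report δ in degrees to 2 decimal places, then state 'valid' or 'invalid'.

α = atan 0.55 = 28.81°;  2α = 57.62°
edge 1: e_1 = (-1.43, -2.26);  n_1 = (-0.8450, +0.5347)
edge 4: e_4 = (-3.27, +4.11);  n_4 = (+0.7825, +0.6226)
∠(n_1, n_4) = 109.17°
δ = |180° − 109.17°| = 70.83°
70.83° > 2α = 57.62°  →  invalid

δ = 70.83°, invalid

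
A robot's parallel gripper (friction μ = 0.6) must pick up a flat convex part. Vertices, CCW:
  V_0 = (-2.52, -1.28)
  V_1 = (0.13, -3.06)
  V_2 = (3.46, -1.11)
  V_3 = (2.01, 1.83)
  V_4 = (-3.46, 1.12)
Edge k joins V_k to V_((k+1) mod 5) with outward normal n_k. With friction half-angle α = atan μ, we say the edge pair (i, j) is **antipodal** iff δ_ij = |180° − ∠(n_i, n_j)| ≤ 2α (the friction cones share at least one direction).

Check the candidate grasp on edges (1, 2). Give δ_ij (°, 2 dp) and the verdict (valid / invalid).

α = atan 0.6 = 30.96°;  2α = 61.93°
edge 1: e_1 = (+3.33, +1.95);  n_1 = (+0.5053, -0.8629)
edge 2: e_2 = (-1.45, +2.94);  n_2 = (+0.8969, +0.4423)
∠(n_1, n_2) = 85.90°
δ = |180° − 85.90°| = 94.10°
94.10° > 2α = 61.93°  →  invalid

δ = 94.10°, invalid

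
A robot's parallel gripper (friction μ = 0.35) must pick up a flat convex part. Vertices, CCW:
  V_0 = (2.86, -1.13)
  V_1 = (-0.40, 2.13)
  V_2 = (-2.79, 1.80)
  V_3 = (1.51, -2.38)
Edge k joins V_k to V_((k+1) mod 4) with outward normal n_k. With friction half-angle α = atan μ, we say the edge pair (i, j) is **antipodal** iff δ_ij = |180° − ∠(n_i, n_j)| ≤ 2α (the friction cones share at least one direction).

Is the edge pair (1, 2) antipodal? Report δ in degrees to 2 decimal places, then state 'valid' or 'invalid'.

δ = 52.05°, invalid

α = atan 0.35 = 19.29°;  2α = 38.58°
edge 1: e_1 = (-2.39, -0.33);  n_1 = (-0.1368, +0.9906)
edge 2: e_2 = (+4.30, -4.18);  n_2 = (-0.6970, -0.7170)
∠(n_1, n_2) = 127.95°
δ = |180° − 127.95°| = 52.05°
52.05° > 2α = 38.58°  →  invalid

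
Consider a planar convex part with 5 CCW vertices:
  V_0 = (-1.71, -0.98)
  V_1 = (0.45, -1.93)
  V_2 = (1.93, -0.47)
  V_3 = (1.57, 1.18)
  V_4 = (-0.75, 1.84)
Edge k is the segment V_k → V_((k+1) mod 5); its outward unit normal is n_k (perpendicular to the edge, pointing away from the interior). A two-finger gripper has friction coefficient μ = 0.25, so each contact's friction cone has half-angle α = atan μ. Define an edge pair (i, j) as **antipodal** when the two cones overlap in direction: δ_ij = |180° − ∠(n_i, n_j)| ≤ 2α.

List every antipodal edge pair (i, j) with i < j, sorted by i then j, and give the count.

count = 2; pairs: (0,3), (1,4)

α = atan 0.25 = 14.04°;  2α = 28.07°
n_0 = (-0.4026, -0.9154)
n_1 = (+0.7023, -0.7119)
n_2 = (+0.9770, +0.2132)
n_3 = (+0.2736, +0.9618)
n_4 = (-0.9466, +0.3223)
  (0,1): δ = 111.65°  ·
  (0,2): δ = 53.95°  ·
  (0,3): δ = 7.86°  ✓
  (0,4): δ = 94.94°  ·
  (1,2): δ = 122.30°  ·
  (1,3): δ = 60.49°  ·
  (1,4): δ = 26.59°  ✓
  (2,3): δ = 118.19°  ·
  (2,4): δ = 31.11°  ·
  (3,4): δ = 92.92°  ·
antipodal pairs: 2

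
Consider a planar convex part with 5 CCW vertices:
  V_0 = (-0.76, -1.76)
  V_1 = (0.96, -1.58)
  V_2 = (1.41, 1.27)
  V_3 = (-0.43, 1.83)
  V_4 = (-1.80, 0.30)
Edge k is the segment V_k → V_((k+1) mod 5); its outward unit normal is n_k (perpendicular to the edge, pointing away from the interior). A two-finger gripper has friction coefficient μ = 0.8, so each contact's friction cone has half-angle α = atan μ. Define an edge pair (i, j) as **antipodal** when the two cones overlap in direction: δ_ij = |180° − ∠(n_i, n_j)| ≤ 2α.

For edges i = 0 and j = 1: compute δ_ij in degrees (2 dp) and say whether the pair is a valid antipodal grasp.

α = atan 0.8 = 38.66°;  2α = 77.32°
edge 0: e_0 = (+1.72, +0.18);  n_0 = (+0.1041, -0.9946)
edge 1: e_1 = (+0.45, +2.85);  n_1 = (+0.9878, -0.1560)
∠(n_0, n_1) = 75.05°
δ = |180° − 75.05°| = 104.95°
104.95° > 2α = 77.32°  →  invalid

δ = 104.95°, invalid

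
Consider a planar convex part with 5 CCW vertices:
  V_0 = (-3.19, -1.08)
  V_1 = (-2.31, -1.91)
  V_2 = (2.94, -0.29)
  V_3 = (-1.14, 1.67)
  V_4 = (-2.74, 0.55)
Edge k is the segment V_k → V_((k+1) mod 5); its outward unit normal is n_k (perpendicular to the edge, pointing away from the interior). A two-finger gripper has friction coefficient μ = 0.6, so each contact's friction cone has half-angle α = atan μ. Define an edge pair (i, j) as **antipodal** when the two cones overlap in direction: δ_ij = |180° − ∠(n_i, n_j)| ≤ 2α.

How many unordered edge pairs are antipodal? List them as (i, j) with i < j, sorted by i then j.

count = 4; pairs: (0,2), (1,2), (1,3), (1,4)

α = atan 0.6 = 30.96°;  2α = 61.93°
n_0 = (-0.6861, -0.7275)
n_1 = (+0.2949, -0.9555)
n_2 = (+0.4330, +0.9014)
n_3 = (-0.5735, +0.8192)
n_4 = (-0.9639, +0.2661)
  (0,1): δ = 119.53°  ·
  (0,2): δ = 17.67°  ✓
  (0,3): δ = 78.32°  ·
  (0,4): δ = 117.89°  ·
  (1,2): δ = 42.81°  ✓
  (1,3): δ = 17.84°  ✓
  (1,4): δ = 57.42°  ✓
  (2,3): δ = 119.35°  ·
  (2,4): δ = 79.77°  ·
  (3,4): δ = 140.43°  ·
antipodal pairs: 4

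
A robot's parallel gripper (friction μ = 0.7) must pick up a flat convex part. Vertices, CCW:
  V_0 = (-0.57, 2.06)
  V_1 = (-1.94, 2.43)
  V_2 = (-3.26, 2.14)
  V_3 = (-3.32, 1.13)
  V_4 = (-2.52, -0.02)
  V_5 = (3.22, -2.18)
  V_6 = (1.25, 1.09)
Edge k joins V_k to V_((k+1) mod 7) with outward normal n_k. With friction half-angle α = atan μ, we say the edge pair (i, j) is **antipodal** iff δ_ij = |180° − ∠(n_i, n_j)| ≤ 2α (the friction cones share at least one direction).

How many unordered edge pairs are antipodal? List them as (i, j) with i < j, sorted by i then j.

count = 10; pairs: (0,3), (0,4), (1,3), (1,4), (2,5), (2,6), (3,5), (3,6), (4,5), (4,6)

α = atan 0.7 = 34.99°;  2α = 69.98°
n_0 = (+0.2607, +0.9654)
n_1 = (-0.2146, +0.9767)
n_2 = (-0.9982, +0.0593)
n_3 = (-0.8209, -0.5711)
n_4 = (-0.3522, -0.9359)
n_5 = (+0.8566, +0.5160)
n_6 = (+0.4703, +0.8825)
  (0,1): δ = 152.50°  ·
  (0,2): δ = 78.29°  ·
  (0,3): δ = 40.06°  ✓
  (0,4): δ = 5.51°  ✓
  (0,5): δ = 136.18°  ·
  (0,6): δ = 167.06°  ·
  (1,2): δ = 105.79°  ·
  (1,3): δ = 67.57°  ✓
  (1,4): δ = 33.01°  ✓
  (1,5): δ = 108.68°  ·
  (1,6): δ = 139.55°  ·
  (2,3): δ = 141.78°  ·
  (2,4): δ = 107.22°  ·
  (2,5): δ = 34.47°  ✓
  (2,6): δ = 65.34°  ✓
  (3,4): δ = 145.45°  ·
  (3,5): δ = 3.76°  ✓
  (3,6): δ = 27.12°  ✓
  (4,5): δ = 38.31°  ✓
  (4,6): δ = 7.43°  ✓
  (5,6): δ = 149.12°  ·
antipodal pairs: 10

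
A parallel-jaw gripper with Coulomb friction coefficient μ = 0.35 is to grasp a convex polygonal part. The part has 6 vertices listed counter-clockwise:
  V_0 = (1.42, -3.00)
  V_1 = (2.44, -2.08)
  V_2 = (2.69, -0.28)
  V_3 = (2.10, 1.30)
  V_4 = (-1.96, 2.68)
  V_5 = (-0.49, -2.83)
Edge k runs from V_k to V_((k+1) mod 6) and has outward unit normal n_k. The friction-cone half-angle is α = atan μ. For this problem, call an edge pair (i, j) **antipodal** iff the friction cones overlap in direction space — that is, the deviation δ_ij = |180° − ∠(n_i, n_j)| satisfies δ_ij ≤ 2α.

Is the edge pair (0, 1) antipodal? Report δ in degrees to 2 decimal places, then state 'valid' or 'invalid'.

δ = 139.96°, invalid

α = atan 0.35 = 19.29°;  2α = 38.58°
edge 0: e_0 = (+1.02, +0.92);  n_0 = (+0.6698, -0.7426)
edge 1: e_1 = (+0.25, +1.80);  n_1 = (+0.9905, -0.1376)
∠(n_0, n_1) = 40.04°
δ = |180° − 40.04°| = 139.96°
139.96° > 2α = 38.58°  →  invalid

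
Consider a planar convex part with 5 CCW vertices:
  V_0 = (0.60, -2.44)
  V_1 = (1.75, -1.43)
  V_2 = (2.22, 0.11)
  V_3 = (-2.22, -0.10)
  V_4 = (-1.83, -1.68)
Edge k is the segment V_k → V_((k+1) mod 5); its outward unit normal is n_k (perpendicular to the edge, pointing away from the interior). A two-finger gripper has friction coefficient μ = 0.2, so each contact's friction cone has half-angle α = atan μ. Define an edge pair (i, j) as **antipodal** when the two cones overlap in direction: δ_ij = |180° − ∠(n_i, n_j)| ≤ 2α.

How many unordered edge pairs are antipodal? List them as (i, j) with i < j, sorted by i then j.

α = atan 0.2 = 11.31°;  2α = 22.62°
n_0 = (+0.6599, -0.7514)
n_1 = (+0.9564, -0.2919)
n_2 = (-0.0472, +0.9989)
n_3 = (-0.9709, -0.2396)
n_4 = (-0.2985, -0.9544)
  (0,1): δ = 148.26°  ·
  (0,2): δ = 38.58°  ·
  (0,3): δ = 62.57°  ·
  (0,4): δ = 121.34°  ·
  (1,2): δ = 70.32°  ·
  (1,3): δ = 30.84°  ·
  (1,4): δ = 89.60°  ·
  (2,3): δ = 78.84°  ·
  (2,4): δ = 20.08°  ✓
  (3,4): δ = 121.23°  ·
antipodal pairs: 1

count = 1; pairs: (2,4)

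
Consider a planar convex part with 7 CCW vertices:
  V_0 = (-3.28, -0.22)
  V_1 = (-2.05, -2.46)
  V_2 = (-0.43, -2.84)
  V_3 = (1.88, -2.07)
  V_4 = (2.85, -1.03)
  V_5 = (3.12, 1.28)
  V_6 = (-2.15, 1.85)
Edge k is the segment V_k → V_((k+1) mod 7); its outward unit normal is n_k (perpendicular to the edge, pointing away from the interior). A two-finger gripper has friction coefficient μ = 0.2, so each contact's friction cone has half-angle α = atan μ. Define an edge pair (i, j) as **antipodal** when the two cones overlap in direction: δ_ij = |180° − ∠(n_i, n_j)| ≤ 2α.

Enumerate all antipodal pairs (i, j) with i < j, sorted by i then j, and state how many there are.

count = 3; pairs: (1,5), (3,6), (4,6)

α = atan 0.2 = 11.31°;  2α = 22.62°
n_0 = (-0.8765, -0.4813)
n_1 = (-0.2284, -0.9736)
n_2 = (+0.3162, -0.9487)
n_3 = (+0.7313, -0.6821)
n_4 = (+0.9932, -0.1161)
n_5 = (+0.1075, +0.9942)
n_6 = (-0.8777, +0.4791)
  (0,1): δ = 131.97°  ·
  (0,2): δ = 100.34°  ·
  (0,3): δ = 71.78°  ·
  (0,4): δ = 35.44°  ·
  (0,5): δ = 55.06°  ·
  (0,6): δ = 122.60°  ·
  (1,2): δ = 148.36°  ·
  (1,3): δ = 119.80°  ·
  (1,4): δ = 83.47°  ·
  (1,5): δ = 7.03°  ✓
  (1,6): δ = 74.57°  ·
  (2,3): δ = 151.44°  ·
  (2,4): δ = 115.10°  ·
  (2,5): δ = 24.61°  ·
  (2,6): δ = 42.94°  ·
  (3,4): δ = 143.66°  ·
  (3,5): δ = 53.17°  ·
  (3,6): δ = 14.38°  ✓
  (4,5): δ = 89.51°  ·
  (4,6): δ = 21.96°  ✓
  (5,6): δ = 112.46°  ·
antipodal pairs: 3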